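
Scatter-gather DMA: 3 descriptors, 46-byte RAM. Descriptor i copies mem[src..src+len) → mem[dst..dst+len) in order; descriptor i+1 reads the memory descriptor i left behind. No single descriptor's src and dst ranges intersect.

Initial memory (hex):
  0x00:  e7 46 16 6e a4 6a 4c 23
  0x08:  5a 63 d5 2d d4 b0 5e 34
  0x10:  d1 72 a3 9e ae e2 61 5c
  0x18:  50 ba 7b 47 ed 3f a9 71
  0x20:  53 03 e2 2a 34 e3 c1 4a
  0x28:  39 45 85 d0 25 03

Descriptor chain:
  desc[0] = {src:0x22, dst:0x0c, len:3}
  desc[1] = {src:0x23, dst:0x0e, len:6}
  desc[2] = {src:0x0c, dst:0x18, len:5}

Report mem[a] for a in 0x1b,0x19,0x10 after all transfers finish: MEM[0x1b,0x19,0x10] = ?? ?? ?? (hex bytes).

MEM[0x1b,0x19,0x10] = 34 2a e3

  after D0: wrote 3B at 0x0c = e22a34
  after D1: wrote 6B at 0x0e = 2a34e3c14a39
  after D2: wrote 5B at 0x18 = e22a2a34e3
query mem[0x1b]=0x34, mem[0x19]=0x2a, mem[0x10]=0xe3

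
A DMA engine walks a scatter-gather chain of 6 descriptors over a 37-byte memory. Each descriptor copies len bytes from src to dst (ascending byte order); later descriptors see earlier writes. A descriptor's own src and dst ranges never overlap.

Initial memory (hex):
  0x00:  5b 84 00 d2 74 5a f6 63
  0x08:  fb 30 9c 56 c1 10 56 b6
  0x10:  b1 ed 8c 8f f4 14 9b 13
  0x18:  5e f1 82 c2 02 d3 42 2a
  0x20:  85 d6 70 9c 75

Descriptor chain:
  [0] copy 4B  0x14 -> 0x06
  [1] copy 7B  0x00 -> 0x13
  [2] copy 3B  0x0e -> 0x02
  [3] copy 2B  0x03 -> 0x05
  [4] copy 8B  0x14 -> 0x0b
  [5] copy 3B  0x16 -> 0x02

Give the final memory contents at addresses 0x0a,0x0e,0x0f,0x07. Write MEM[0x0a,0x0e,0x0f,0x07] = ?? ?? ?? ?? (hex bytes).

  after D0: wrote 4B at 0x06 = f4149b13
  after D1: wrote 7B at 0x13 = 5b8400d2745af4
  after D2: wrote 3B at 0x02 = 56b6b1
  after D3: wrote 2B at 0x05 = b6b1
  after D4: wrote 8B at 0x0b = 8400d2745af482c2
  after D5: wrote 3B at 0x02 = d2745a
query mem[0x0a]=0x9c, mem[0x0e]=0x74, mem[0x0f]=0x5a, mem[0x07]=0x14

MEM[0x0a,0x0e,0x0f,0x07] = 9c 74 5a 14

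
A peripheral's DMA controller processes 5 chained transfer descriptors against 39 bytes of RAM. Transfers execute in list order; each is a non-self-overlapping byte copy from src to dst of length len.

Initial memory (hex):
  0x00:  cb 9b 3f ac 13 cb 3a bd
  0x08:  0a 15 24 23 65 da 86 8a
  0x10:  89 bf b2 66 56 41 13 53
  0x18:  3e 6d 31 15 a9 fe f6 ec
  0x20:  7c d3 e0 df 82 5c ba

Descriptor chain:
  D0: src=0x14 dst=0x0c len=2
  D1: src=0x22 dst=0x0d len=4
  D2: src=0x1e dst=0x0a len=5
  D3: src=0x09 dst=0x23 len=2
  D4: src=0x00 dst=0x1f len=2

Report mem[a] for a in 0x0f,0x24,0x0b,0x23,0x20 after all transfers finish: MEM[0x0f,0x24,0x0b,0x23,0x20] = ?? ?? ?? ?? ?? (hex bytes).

MEM[0x0f,0x24,0x0b,0x23,0x20] = 82 f6 ec 15 9b

  after D0: wrote 2B at 0x0c = 5641
  after D1: wrote 4B at 0x0d = e0df825c
  after D2: wrote 5B at 0x0a = f6ec7cd3e0
  after D3: wrote 2B at 0x23 = 15f6
  after D4: wrote 2B at 0x1f = cb9b
query mem[0x0f]=0x82, mem[0x24]=0xf6, mem[0x0b]=0xec, mem[0x23]=0x15, mem[0x20]=0x9b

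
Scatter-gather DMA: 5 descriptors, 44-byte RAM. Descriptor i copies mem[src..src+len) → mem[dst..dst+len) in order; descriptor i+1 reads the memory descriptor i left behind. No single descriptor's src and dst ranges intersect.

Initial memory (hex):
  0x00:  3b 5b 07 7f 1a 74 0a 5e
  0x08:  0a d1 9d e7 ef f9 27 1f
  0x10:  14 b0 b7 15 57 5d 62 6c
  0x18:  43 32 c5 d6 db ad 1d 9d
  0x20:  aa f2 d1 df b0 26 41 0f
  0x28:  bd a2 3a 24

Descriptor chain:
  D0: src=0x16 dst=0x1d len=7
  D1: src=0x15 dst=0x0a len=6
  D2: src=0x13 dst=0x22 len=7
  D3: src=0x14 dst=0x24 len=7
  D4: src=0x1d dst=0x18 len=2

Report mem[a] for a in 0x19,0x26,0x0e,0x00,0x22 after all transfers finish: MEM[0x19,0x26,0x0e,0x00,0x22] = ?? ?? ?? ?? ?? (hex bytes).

D0: mem[0x1d..0x23] <- [62 6c 43 32 c5 d6 db]
D1: mem[0x0a..0x0f] <- [5d 62 6c 43 32 c5]
D2: mem[0x22..0x28] <- [15 57 5d 62 6c 43 32]
D3: mem[0x24..0x2a] <- [57 5d 62 6c 43 32 c5]
D4: mem[0x18..0x19] <- [62 6c]
query mem[0x19]=0x6c, mem[0x26]=0x62, mem[0x0e]=0x32, mem[0x00]=0x3b, mem[0x22]=0x15

MEM[0x19,0x26,0x0e,0x00,0x22] = 6c 62 32 3b 15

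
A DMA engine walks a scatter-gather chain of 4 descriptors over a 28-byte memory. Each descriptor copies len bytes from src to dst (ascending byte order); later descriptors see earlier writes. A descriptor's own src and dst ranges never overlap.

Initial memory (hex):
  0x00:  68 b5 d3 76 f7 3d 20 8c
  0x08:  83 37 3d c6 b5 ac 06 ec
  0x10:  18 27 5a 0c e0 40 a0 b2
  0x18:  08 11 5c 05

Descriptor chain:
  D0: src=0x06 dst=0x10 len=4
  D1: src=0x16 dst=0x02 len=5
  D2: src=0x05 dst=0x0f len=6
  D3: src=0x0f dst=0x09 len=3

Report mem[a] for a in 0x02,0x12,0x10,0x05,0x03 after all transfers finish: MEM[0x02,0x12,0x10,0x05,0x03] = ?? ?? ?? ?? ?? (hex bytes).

[0] 0x06->0x10 len=4 : 20 8c 83 37
[1] 0x16->0x02 len=5 : a0 b2 08 11 5c
[2] 0x05->0x0f len=6 : 11 5c 8c 83 37 3d
[3] 0x0f->0x09 len=3 : 11 5c 8c
query mem[0x02]=0xa0, mem[0x12]=0x83, mem[0x10]=0x5c, mem[0x05]=0x11, mem[0x03]=0xb2

MEM[0x02,0x12,0x10,0x05,0x03] = a0 83 5c 11 b2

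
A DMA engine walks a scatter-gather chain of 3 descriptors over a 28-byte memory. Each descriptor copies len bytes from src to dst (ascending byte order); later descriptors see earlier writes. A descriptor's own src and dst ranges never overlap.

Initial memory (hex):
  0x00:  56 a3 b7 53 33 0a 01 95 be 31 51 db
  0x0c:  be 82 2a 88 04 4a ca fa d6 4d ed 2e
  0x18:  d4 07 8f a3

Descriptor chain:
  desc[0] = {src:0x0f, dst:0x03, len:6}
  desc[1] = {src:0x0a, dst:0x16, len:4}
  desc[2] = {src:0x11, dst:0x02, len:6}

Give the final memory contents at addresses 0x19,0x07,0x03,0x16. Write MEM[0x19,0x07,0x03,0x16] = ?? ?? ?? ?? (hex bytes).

  after D0: wrote 6B at 0x03 = 88044acafad6
  after D1: wrote 4B at 0x16 = 51dbbe82
  after D2: wrote 6B at 0x02 = 4acafad64d51
query mem[0x19]=0x82, mem[0x07]=0x51, mem[0x03]=0xca, mem[0x16]=0x51

MEM[0x19,0x07,0x03,0x16] = 82 51 ca 51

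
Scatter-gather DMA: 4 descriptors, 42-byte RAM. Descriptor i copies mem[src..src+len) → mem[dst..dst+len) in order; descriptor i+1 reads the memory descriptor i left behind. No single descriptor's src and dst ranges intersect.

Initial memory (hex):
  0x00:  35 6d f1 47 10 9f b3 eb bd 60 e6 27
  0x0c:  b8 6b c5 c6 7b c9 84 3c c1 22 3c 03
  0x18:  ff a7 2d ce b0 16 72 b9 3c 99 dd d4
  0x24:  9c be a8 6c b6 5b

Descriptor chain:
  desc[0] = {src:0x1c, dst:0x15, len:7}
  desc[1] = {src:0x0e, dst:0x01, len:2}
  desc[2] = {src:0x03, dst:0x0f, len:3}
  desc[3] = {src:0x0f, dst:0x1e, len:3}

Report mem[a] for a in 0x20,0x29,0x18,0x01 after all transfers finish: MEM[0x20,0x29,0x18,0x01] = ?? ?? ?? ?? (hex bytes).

MEM[0x20,0x29,0x18,0x01] = 9f 5b b9 c5

[0] 0x1c->0x15 len=7 : b0 16 72 b9 3c 99 dd
[1] 0x0e->0x01 len=2 : c5 c6
[2] 0x03->0x0f len=3 : 47 10 9f
[3] 0x0f->0x1e len=3 : 47 10 9f
query mem[0x20]=0x9f, mem[0x29]=0x5b, mem[0x18]=0xb9, mem[0x01]=0xc5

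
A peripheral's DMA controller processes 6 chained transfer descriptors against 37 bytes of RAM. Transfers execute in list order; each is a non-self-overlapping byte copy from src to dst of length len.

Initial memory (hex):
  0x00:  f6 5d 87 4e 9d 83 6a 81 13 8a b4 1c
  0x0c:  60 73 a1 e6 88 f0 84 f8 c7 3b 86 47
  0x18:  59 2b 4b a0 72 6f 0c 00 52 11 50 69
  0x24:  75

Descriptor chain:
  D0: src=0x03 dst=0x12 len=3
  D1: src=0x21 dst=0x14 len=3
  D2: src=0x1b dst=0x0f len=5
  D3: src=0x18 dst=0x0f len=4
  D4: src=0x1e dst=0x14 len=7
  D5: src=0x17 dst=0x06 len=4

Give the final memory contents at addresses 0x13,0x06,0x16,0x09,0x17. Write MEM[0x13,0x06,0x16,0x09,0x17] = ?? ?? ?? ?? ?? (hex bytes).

MEM[0x13,0x06,0x16,0x09,0x17] = 00 11 52 75 11

  after D0: wrote 3B at 0x12 = 4e9d83
  after D1: wrote 3B at 0x14 = 115069
  after D2: wrote 5B at 0x0f = a0726f0c00
  after D3: wrote 4B at 0x0f = 592b4ba0
  after D4: wrote 7B at 0x14 = 0c005211506975
  after D5: wrote 4B at 0x06 = 11506975
query mem[0x13]=0x00, mem[0x06]=0x11, mem[0x16]=0x52, mem[0x09]=0x75, mem[0x17]=0x11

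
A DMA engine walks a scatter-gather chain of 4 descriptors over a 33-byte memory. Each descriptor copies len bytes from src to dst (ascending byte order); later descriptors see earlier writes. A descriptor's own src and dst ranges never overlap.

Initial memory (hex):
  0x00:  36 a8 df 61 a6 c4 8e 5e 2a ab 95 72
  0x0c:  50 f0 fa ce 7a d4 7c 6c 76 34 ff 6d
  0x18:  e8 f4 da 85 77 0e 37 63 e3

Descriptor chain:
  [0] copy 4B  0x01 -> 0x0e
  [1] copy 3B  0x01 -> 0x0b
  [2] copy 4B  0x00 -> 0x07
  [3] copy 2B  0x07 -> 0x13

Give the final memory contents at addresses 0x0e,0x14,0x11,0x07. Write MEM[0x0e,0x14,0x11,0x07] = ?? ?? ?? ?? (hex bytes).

MEM[0x0e,0x14,0x11,0x07] = a8 a8 a6 36

[0] 0x01->0x0e len=4 : a8 df 61 a6
[1] 0x01->0x0b len=3 : a8 df 61
[2] 0x00->0x07 len=4 : 36 a8 df 61
[3] 0x07->0x13 len=2 : 36 a8
query mem[0x0e]=0xa8, mem[0x14]=0xa8, mem[0x11]=0xa6, mem[0x07]=0x36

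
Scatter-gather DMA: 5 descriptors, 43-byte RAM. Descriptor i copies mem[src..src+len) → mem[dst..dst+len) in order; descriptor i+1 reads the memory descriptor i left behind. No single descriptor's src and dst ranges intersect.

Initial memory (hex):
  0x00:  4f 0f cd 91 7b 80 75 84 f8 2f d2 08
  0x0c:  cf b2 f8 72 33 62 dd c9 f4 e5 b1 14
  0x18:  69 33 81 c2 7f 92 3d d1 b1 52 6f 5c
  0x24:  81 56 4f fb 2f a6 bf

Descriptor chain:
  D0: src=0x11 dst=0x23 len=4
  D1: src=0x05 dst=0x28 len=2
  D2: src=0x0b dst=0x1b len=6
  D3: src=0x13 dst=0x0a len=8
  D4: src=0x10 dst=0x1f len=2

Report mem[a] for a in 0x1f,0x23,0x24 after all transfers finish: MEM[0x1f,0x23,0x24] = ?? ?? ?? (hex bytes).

MEM[0x1f,0x23,0x24] = 33 62 dd

  after D0: wrote 4B at 0x23 = 62ddc9f4
  after D1: wrote 2B at 0x28 = 8075
  after D2: wrote 6B at 0x1b = 08cfb2f87233
  after D3: wrote 8B at 0x0a = c9f4e5b114693381
  after D4: wrote 2B at 0x1f = 3381
query mem[0x1f]=0x33, mem[0x23]=0x62, mem[0x24]=0xdd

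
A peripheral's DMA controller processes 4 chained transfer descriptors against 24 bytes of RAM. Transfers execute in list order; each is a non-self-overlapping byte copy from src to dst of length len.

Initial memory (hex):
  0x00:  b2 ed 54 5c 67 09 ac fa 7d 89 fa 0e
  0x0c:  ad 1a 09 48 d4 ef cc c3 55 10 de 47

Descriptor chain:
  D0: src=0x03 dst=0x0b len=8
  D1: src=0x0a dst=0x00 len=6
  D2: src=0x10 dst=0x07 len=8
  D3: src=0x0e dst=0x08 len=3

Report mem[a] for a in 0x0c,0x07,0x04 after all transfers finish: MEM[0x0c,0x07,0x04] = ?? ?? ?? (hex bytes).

D0: mem[0x0b..0x12] <- [5c 67 09 ac fa 7d 89 fa]
D1: mem[0x00..0x05] <- [fa 5c 67 09 ac fa]
D2: mem[0x07..0x0e] <- [7d 89 fa c3 55 10 de 47]
D3: mem[0x08..0x0a] <- [47 fa 7d]
query mem[0x0c]=0x10, mem[0x07]=0x7d, mem[0x04]=0xac

MEM[0x0c,0x07,0x04] = 10 7d ac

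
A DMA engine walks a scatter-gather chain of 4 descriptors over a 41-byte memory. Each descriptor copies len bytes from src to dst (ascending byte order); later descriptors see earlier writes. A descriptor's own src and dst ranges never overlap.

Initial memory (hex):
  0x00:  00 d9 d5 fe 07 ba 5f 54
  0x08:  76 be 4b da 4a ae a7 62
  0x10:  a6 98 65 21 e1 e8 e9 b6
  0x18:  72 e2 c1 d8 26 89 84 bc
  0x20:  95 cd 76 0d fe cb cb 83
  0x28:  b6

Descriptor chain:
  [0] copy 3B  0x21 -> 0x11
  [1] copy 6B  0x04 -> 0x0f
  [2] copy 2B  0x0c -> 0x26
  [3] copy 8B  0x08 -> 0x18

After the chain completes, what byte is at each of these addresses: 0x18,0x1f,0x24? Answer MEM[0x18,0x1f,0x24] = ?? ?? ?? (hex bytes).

MEM[0x18,0x1f,0x24] = 76 07 fe

D0: mem[0x11..0x13] <- [cd 76 0d]
D1: mem[0x0f..0x14] <- [07 ba 5f 54 76 be]
D2: mem[0x26..0x27] <- [4a ae]
D3: mem[0x18..0x1f] <- [76 be 4b da 4a ae a7 07]
query mem[0x18]=0x76, mem[0x1f]=0x07, mem[0x24]=0xfe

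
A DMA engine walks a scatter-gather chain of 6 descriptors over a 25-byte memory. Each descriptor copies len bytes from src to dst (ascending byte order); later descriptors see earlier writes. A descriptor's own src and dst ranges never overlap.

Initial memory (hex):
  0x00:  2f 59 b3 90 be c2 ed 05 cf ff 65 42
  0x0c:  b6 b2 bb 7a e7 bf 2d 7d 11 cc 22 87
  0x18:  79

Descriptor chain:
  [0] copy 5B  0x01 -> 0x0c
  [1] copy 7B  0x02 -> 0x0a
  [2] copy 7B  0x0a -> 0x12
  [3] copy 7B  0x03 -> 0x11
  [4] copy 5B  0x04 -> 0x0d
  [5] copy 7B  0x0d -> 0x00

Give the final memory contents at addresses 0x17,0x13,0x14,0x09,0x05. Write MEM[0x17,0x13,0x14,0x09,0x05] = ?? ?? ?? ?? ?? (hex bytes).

[0] 0x01->0x0c len=5 : 59 b3 90 be c2
[1] 0x02->0x0a len=7 : b3 90 be c2 ed 05 cf
[2] 0x0a->0x12 len=7 : b3 90 be c2 ed 05 cf
[3] 0x03->0x11 len=7 : 90 be c2 ed 05 cf ff
[4] 0x04->0x0d len=5 : be c2 ed 05 cf
[5] 0x0d->0x00 len=7 : be c2 ed 05 cf be c2
query mem[0x17]=0xff, mem[0x13]=0xc2, mem[0x14]=0xed, mem[0x09]=0xff, mem[0x05]=0xbe

MEM[0x17,0x13,0x14,0x09,0x05] = ff c2 ed ff be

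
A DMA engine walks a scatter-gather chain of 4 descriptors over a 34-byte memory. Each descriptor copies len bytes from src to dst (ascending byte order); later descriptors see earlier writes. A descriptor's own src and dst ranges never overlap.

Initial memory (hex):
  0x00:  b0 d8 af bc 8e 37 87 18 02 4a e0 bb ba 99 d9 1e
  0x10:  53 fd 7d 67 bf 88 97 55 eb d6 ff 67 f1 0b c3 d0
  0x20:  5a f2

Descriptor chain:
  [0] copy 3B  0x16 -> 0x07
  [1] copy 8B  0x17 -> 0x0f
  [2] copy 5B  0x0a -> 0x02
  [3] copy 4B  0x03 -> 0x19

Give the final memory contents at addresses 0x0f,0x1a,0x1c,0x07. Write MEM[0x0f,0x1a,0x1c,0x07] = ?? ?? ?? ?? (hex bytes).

MEM[0x0f,0x1a,0x1c,0x07] = 55 ba d9 97

[0] 0x16->0x07 len=3 : 97 55 eb
[1] 0x17->0x0f len=8 : 55 eb d6 ff 67 f1 0b c3
[2] 0x0a->0x02 len=5 : e0 bb ba 99 d9
[3] 0x03->0x19 len=4 : bb ba 99 d9
query mem[0x0f]=0x55, mem[0x1a]=0xba, mem[0x1c]=0xd9, mem[0x07]=0x97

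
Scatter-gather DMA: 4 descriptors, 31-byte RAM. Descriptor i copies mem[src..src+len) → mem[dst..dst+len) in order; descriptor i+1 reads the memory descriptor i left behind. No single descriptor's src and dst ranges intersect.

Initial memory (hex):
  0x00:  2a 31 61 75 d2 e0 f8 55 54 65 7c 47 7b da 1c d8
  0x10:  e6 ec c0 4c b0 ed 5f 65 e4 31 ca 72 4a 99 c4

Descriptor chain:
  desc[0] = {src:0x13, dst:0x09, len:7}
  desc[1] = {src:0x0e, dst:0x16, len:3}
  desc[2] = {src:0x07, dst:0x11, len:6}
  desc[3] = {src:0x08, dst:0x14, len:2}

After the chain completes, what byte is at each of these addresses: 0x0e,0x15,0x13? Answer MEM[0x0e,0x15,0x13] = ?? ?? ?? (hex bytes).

D0: mem[0x09..0x0f] <- [4c b0 ed 5f 65 e4 31]
D1: mem[0x16..0x18] <- [e4 31 e6]
D2: mem[0x11..0x16] <- [55 54 4c b0 ed 5f]
D3: mem[0x14..0x15] <- [54 4c]
query mem[0x0e]=0xe4, mem[0x15]=0x4c, mem[0x13]=0x4c

MEM[0x0e,0x15,0x13] = e4 4c 4c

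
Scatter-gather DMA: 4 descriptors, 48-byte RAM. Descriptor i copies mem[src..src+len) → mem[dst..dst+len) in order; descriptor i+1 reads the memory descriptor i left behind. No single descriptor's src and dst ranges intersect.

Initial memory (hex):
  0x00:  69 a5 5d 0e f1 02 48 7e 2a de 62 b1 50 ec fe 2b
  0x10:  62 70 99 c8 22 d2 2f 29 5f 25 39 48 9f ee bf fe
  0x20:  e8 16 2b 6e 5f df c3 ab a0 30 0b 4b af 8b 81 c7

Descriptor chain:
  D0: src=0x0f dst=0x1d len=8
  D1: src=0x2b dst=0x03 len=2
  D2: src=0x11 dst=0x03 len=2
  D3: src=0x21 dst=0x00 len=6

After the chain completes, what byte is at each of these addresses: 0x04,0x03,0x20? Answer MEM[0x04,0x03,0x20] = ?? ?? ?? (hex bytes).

#0 dst[0x1d+8] := {0x2b,0x62,0x70,0x99,0xc8,0x22,0xd2,0x2f}
#1 dst[0x03+2] := {0x4b,0xaf}
#2 dst[0x03+2] := {0x70,0x99}
#3 dst[0x00+6] := {0xc8,0x22,0xd2,0x2f,0xdf,0xc3}
query mem[0x04]=0xdf, mem[0x03]=0x2f, mem[0x20]=0x99

MEM[0x04,0x03,0x20] = df 2f 99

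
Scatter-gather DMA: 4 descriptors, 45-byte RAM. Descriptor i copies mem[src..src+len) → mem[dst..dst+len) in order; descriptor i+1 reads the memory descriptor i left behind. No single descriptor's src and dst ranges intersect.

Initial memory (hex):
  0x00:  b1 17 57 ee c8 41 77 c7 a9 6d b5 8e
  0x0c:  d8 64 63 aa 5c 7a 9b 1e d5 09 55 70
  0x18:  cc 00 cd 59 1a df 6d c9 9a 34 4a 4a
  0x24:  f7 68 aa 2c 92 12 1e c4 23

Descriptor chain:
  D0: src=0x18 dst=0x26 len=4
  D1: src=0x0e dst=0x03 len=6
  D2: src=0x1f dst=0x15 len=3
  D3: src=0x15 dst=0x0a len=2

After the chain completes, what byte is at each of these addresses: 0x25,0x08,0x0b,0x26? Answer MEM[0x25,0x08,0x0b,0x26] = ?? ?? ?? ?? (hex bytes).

  after D0: wrote 4B at 0x26 = cc00cd59
  after D1: wrote 6B at 0x03 = 63aa5c7a9b1e
  after D2: wrote 3B at 0x15 = c99a34
  after D3: wrote 2B at 0x0a = c99a
query mem[0x25]=0x68, mem[0x08]=0x1e, mem[0x0b]=0x9a, mem[0x26]=0xcc

MEM[0x25,0x08,0x0b,0x26] = 68 1e 9a cc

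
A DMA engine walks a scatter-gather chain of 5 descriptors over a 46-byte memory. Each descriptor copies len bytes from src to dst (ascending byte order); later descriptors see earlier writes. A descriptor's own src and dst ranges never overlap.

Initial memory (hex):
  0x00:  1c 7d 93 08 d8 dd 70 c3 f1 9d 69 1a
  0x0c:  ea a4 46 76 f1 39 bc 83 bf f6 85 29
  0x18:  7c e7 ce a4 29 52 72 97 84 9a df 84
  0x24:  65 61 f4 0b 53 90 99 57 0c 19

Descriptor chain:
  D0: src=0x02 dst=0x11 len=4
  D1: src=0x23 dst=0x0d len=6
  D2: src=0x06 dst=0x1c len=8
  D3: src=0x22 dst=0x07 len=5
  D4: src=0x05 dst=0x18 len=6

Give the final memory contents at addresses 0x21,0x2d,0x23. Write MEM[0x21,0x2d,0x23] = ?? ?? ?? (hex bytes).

MEM[0x21,0x2d,0x23] = 1a 19 84

D0: mem[0x11..0x14] <- [93 08 d8 dd]
D1: mem[0x0d..0x12] <- [84 65 61 f4 0b 53]
D2: mem[0x1c..0x23] <- [70 c3 f1 9d 69 1a ea 84]
D3: mem[0x07..0x0b] <- [ea 84 65 61 f4]
D4: mem[0x18..0x1d] <- [dd 70 ea 84 65 61]
query mem[0x21]=0x1a, mem[0x2d]=0x19, mem[0x23]=0x84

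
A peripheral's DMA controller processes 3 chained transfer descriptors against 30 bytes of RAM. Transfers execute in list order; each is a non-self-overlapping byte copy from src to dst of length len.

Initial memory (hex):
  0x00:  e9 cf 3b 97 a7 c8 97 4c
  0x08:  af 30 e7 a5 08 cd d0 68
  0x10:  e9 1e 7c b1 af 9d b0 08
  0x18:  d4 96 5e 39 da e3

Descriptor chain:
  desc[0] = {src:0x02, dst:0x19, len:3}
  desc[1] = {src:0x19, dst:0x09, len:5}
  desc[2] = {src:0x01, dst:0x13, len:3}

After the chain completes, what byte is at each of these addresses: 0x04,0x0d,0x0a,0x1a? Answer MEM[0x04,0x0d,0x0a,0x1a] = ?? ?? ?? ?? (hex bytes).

D0: mem[0x19..0x1b] <- [3b 97 a7]
D1: mem[0x09..0x0d] <- [3b 97 a7 da e3]
D2: mem[0x13..0x15] <- [cf 3b 97]
query mem[0x04]=0xa7, mem[0x0d]=0xe3, mem[0x0a]=0x97, mem[0x1a]=0x97

MEM[0x04,0x0d,0x0a,0x1a] = a7 e3 97 97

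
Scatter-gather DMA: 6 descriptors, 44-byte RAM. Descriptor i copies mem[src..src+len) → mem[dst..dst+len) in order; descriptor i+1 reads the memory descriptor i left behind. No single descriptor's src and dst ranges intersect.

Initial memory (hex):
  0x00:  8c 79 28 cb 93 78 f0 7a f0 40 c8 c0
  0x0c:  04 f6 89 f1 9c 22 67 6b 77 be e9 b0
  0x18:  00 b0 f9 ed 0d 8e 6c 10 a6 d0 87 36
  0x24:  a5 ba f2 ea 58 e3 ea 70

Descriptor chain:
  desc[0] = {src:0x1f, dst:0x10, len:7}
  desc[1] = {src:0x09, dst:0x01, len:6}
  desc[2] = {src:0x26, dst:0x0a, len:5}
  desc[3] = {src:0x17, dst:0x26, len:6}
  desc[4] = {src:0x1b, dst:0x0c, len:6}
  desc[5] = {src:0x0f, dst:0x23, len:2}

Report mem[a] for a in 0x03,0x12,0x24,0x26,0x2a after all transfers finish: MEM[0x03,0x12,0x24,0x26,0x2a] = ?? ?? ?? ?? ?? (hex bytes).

MEM[0x03,0x12,0x24,0x26,0x2a] = c0 d0 10 b0 ed

[0] 0x1f->0x10 len=7 : 10 a6 d0 87 36 a5 ba
[1] 0x09->0x01 len=6 : 40 c8 c0 04 f6 89
[2] 0x26->0x0a len=5 : f2 ea 58 e3 ea
[3] 0x17->0x26 len=6 : b0 00 b0 f9 ed 0d
[4] 0x1b->0x0c len=6 : ed 0d 8e 6c 10 a6
[5] 0x0f->0x23 len=2 : 6c 10
query mem[0x03]=0xc0, mem[0x12]=0xd0, mem[0x24]=0x10, mem[0x26]=0xb0, mem[0x2a]=0xed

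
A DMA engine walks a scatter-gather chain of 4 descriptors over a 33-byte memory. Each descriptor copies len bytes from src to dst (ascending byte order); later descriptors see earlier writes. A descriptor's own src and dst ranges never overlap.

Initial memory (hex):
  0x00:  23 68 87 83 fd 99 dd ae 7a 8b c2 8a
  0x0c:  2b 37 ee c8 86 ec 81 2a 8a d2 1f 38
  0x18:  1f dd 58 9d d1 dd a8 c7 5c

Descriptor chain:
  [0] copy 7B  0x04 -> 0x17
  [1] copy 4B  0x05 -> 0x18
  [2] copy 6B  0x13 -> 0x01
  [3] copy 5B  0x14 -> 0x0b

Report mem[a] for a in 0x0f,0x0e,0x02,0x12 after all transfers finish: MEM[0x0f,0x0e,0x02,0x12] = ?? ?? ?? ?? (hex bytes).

D0: mem[0x17..0x1d] <- [fd 99 dd ae 7a 8b c2]
D1: mem[0x18..0x1b] <- [99 dd ae 7a]
D2: mem[0x01..0x06] <- [2a 8a d2 1f fd 99]
D3: mem[0x0b..0x0f] <- [8a d2 1f fd 99]
query mem[0x0f]=0x99, mem[0x0e]=0xfd, mem[0x02]=0x8a, mem[0x12]=0x81

MEM[0x0f,0x0e,0x02,0x12] = 99 fd 8a 81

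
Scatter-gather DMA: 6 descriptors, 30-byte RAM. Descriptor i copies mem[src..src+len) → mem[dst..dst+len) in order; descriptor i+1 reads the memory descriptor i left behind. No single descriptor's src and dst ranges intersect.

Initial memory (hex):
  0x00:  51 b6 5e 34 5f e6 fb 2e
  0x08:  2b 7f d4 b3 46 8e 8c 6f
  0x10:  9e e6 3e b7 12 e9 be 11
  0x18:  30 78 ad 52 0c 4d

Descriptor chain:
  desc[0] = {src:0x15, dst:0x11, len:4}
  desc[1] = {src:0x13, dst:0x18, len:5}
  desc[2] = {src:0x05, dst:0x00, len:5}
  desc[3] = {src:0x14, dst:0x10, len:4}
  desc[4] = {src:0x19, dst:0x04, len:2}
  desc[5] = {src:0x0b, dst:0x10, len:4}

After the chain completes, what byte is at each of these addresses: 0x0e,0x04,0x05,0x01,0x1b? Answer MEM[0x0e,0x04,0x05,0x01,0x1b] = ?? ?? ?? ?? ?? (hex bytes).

  after D0: wrote 4B at 0x11 = e9be1130
  after D1: wrote 5B at 0x18 = 1130e9be11
  after D2: wrote 5B at 0x00 = e6fb2e2b7f
  after D3: wrote 4B at 0x10 = 30e9be11
  after D4: wrote 2B at 0x04 = 30e9
  after D5: wrote 4B at 0x10 = b3468e8c
query mem[0x0e]=0x8c, mem[0x04]=0x30, mem[0x05]=0xe9, mem[0x01]=0xfb, mem[0x1b]=0xbe

MEM[0x0e,0x04,0x05,0x01,0x1b] = 8c 30 e9 fb be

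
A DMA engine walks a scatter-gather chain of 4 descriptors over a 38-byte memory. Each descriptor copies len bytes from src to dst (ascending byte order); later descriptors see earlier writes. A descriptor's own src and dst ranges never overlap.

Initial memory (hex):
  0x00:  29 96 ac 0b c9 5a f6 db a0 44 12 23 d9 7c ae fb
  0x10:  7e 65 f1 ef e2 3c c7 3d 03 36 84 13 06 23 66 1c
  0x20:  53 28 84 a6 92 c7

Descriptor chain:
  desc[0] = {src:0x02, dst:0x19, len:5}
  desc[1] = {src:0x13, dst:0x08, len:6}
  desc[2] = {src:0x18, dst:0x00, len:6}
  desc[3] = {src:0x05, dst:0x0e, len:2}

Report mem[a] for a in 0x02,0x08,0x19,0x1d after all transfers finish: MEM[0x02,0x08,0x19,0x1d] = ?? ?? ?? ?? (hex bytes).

MEM[0x02,0x08,0x19,0x1d] = 0b ef ac f6

#0 dst[0x19+5] := {0xac,0x0b,0xc9,0x5a,0xf6}
#1 dst[0x08+6] := {0xef,0xe2,0x3c,0xc7,0x3d,0x03}
#2 dst[0x00+6] := {0x03,0xac,0x0b,0xc9,0x5a,0xf6}
#3 dst[0x0e+2] := {0xf6,0xf6}
query mem[0x02]=0x0b, mem[0x08]=0xef, mem[0x19]=0xac, mem[0x1d]=0xf6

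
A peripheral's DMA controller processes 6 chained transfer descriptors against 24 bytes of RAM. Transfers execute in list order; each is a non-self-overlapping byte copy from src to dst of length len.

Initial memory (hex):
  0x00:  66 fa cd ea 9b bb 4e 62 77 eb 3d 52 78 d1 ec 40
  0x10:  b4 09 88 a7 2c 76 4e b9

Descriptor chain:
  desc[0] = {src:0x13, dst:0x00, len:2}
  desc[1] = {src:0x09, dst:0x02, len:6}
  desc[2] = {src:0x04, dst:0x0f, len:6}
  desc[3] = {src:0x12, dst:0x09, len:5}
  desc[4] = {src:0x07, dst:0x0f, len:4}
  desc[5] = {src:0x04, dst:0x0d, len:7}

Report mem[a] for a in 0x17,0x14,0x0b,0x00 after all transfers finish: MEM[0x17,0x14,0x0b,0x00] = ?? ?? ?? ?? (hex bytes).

  after D0: wrote 2B at 0x00 = a72c
  after D1: wrote 6B at 0x02 = eb3d5278d1ec
  after D2: wrote 6B at 0x0f = 5278d1ec77eb
  after D3: wrote 5B at 0x09 = ec77eb764e
  after D4: wrote 4B at 0x0f = ec77ec77
  after D5: wrote 7B at 0x0d = 5278d1ec77ec77
query mem[0x17]=0xb9, mem[0x14]=0xeb, mem[0x0b]=0xeb, mem[0x00]=0xa7

MEM[0x17,0x14,0x0b,0x00] = b9 eb eb a7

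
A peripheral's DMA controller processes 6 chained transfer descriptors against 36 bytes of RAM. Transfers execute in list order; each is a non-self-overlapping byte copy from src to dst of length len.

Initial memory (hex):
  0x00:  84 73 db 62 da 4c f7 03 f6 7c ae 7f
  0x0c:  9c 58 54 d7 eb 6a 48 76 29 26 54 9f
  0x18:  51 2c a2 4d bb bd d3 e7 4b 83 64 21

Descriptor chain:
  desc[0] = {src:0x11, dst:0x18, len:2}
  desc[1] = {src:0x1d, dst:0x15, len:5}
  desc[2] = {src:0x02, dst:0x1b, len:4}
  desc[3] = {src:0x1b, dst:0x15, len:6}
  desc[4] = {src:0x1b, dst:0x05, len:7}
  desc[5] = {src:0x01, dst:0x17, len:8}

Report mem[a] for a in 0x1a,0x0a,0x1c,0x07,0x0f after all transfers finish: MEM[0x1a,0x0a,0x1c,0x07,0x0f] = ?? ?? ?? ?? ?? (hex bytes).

#0 dst[0x18+2] := {0x6a,0x48}
#1 dst[0x15+5] := {0xbd,0xd3,0xe7,0x4b,0x83}
#2 dst[0x1b+4] := {0xdb,0x62,0xda,0x4c}
#3 dst[0x15+6] := {0xdb,0x62,0xda,0x4c,0xe7,0x4b}
#4 dst[0x05+7] := {0xdb,0x62,0xda,0x4c,0xe7,0x4b,0x83}
#5 dst[0x17+8] := {0x73,0xdb,0x62,0xda,0xdb,0x62,0xda,0x4c}
query mem[0x1a]=0xda, mem[0x0a]=0x4b, mem[0x1c]=0x62, mem[0x07]=0xda, mem[0x0f]=0xd7

MEM[0x1a,0x0a,0x1c,0x07,0x0f] = da 4b 62 da d7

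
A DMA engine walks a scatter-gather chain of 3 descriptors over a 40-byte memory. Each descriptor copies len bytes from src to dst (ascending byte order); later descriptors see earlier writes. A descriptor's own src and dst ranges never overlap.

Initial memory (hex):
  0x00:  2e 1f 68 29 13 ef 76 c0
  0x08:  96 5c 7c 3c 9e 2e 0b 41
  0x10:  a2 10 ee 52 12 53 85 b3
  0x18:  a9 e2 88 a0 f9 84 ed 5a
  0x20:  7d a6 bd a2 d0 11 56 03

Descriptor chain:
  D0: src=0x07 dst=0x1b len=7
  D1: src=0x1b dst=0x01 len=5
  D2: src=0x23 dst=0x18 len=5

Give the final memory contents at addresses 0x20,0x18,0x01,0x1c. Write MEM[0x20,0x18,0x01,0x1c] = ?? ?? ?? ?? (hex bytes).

[0] 0x07->0x1b len=7 : c0 96 5c 7c 3c 9e 2e
[1] 0x1b->0x01 len=5 : c0 96 5c 7c 3c
[2] 0x23->0x18 len=5 : a2 d0 11 56 03
query mem[0x20]=0x9e, mem[0x18]=0xa2, mem[0x01]=0xc0, mem[0x1c]=0x03

MEM[0x20,0x18,0x01,0x1c] = 9e a2 c0 03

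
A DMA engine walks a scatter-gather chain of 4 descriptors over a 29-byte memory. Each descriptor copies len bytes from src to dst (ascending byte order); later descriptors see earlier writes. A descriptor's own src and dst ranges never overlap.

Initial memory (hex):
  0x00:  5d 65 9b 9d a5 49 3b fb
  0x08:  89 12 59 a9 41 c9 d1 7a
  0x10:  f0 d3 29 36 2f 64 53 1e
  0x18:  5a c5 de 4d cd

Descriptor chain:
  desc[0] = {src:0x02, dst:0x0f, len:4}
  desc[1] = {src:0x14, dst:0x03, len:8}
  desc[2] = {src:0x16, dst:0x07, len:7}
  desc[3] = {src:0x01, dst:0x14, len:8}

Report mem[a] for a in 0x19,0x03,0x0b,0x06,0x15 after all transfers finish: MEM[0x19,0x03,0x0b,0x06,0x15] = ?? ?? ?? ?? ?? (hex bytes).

#0 dst[0x0f+4] := {0x9b,0x9d,0xa5,0x49}
#1 dst[0x03+8] := {0x2f,0x64,0x53,0x1e,0x5a,0xc5,0xde,0x4d}
#2 dst[0x07+7] := {0x53,0x1e,0x5a,0xc5,0xde,0x4d,0xcd}
#3 dst[0x14+8] := {0x65,0x9b,0x2f,0x64,0x53,0x1e,0x53,0x1e}
query mem[0x19]=0x1e, mem[0x03]=0x2f, mem[0x0b]=0xde, mem[0x06]=0x1e, mem[0x15]=0x9b

MEM[0x19,0x03,0x0b,0x06,0x15] = 1e 2f de 1e 9b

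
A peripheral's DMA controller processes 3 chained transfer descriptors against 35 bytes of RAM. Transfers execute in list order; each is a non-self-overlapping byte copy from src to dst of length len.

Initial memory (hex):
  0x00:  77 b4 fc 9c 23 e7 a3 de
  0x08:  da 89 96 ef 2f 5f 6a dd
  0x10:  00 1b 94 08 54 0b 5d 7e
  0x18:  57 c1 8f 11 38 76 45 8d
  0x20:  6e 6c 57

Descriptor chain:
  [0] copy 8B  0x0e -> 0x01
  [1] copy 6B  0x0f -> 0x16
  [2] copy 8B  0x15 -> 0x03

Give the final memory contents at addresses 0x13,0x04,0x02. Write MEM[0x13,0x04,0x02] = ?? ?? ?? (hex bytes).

[0] 0x0e->0x01 len=8 : 6a dd 00 1b 94 08 54 0b
[1] 0x0f->0x16 len=6 : dd 00 1b 94 08 54
[2] 0x15->0x03 len=8 : 0b dd 00 1b 94 08 54 38
query mem[0x13]=0x08, mem[0x04]=0xdd, mem[0x02]=0xdd

MEM[0x13,0x04,0x02] = 08 dd dd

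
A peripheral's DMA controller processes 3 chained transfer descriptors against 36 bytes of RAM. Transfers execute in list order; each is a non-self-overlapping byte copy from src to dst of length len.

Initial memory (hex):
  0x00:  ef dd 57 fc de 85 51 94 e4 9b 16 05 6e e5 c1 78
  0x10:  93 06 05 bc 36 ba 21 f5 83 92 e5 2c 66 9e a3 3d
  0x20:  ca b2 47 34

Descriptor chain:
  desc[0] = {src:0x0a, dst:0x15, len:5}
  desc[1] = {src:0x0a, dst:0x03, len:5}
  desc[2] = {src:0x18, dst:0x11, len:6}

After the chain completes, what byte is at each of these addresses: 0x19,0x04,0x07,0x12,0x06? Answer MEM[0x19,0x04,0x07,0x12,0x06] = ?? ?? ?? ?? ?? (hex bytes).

  after D0: wrote 5B at 0x15 = 16056ee5c1
  after D1: wrote 5B at 0x03 = 16056ee5c1
  after D2: wrote 6B at 0x11 = e5c1e52c669e
query mem[0x19]=0xc1, mem[0x04]=0x05, mem[0x07]=0xc1, mem[0x12]=0xc1, mem[0x06]=0xe5

MEM[0x19,0x04,0x07,0x12,0x06] = c1 05 c1 c1 e5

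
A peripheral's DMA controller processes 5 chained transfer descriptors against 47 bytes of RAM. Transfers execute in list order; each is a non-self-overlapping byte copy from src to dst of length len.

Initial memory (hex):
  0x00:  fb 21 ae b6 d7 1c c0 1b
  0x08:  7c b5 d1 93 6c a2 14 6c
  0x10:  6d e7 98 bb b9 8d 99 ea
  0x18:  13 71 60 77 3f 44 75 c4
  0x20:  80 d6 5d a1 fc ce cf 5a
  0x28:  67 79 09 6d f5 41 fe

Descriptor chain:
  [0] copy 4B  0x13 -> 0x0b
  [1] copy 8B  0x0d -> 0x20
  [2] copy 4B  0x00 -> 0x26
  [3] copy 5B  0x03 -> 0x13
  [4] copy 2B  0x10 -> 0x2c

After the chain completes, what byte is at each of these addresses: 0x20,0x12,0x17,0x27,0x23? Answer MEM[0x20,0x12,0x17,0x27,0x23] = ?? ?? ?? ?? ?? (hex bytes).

MEM[0x20,0x12,0x17,0x27,0x23] = 8d 98 1b 21 6d

  after D0: wrote 4B at 0x0b = bbb98d99
  after D1: wrote 8B at 0x20 = 8d996c6de798bbb9
  after D2: wrote 4B at 0x26 = fb21aeb6
  after D3: wrote 5B at 0x13 = b6d71cc01b
  after D4: wrote 2B at 0x2c = 6de7
query mem[0x20]=0x8d, mem[0x12]=0x98, mem[0x17]=0x1b, mem[0x27]=0x21, mem[0x23]=0x6d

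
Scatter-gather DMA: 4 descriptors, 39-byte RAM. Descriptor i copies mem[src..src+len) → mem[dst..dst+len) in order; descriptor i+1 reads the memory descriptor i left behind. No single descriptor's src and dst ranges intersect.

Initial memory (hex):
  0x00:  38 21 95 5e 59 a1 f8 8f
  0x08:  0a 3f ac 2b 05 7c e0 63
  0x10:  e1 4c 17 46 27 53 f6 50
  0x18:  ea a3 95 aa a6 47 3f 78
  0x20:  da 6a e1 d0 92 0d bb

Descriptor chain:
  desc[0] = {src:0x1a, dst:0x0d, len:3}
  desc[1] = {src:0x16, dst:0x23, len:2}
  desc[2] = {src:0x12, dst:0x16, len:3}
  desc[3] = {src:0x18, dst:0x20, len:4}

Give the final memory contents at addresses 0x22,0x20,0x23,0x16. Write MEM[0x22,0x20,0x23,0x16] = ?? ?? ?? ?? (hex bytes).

D0: mem[0x0d..0x0f] <- [95 aa a6]
D1: mem[0x23..0x24] <- [f6 50]
D2: mem[0x16..0x18] <- [17 46 27]
D3: mem[0x20..0x23] <- [27 a3 95 aa]
query mem[0x22]=0x95, mem[0x20]=0x27, mem[0x23]=0xaa, mem[0x16]=0x17

MEM[0x22,0x20,0x23,0x16] = 95 27 aa 17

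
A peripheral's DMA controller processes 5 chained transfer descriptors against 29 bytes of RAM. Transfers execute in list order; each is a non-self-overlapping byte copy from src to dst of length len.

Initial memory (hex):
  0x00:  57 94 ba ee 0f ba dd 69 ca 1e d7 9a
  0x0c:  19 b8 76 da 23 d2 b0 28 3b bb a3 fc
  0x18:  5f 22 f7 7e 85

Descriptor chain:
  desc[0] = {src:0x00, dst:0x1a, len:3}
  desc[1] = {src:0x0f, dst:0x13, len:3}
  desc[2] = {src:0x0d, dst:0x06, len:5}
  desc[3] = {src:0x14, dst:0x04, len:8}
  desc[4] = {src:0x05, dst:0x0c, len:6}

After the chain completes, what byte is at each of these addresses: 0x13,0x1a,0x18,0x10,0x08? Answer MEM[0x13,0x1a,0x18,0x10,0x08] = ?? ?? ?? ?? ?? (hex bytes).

MEM[0x13,0x1a,0x18,0x10,0x08] = da 57 5f 22 5f

D0: mem[0x1a..0x1c] <- [57 94 ba]
D1: mem[0x13..0x15] <- [da 23 d2]
D2: mem[0x06..0x0a] <- [b8 76 da 23 d2]
D3: mem[0x04..0x0b] <- [23 d2 a3 fc 5f 22 57 94]
D4: mem[0x0c..0x11] <- [d2 a3 fc 5f 22 57]
query mem[0x13]=0xda, mem[0x1a]=0x57, mem[0x18]=0x5f, mem[0x10]=0x22, mem[0x08]=0x5f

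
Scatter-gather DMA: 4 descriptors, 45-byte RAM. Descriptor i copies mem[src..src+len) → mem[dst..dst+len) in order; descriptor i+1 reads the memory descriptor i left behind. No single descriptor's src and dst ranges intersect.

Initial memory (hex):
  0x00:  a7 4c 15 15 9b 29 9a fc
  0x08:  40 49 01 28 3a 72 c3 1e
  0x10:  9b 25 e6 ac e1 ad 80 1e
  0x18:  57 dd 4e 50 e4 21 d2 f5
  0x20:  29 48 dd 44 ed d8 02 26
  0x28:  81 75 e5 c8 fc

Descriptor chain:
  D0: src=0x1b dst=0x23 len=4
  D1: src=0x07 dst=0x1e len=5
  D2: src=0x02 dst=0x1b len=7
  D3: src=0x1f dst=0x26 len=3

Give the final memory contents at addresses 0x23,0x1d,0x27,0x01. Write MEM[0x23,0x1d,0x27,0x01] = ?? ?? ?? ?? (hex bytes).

MEM[0x23,0x1d,0x27,0x01] = 50 9b fc 4c

  after D0: wrote 4B at 0x23 = 50e421d2
  after D1: wrote 5B at 0x1e = fc40490128
  after D2: wrote 7B at 0x1b = 15159b299afc40
  after D3: wrote 3B at 0x26 = 9afc40
query mem[0x23]=0x50, mem[0x1d]=0x9b, mem[0x27]=0xfc, mem[0x01]=0x4c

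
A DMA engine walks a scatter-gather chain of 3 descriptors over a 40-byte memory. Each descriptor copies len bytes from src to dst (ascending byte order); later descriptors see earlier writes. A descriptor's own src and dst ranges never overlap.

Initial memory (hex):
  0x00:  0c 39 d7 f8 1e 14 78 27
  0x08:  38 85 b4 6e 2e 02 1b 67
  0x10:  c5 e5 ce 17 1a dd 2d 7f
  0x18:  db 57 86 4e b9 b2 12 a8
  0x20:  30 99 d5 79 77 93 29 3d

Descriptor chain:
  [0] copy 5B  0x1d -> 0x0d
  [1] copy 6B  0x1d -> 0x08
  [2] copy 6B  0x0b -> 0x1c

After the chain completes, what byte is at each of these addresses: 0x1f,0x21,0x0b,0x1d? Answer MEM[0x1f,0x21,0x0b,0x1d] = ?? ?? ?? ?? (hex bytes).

D0: mem[0x0d..0x11] <- [b2 12 a8 30 99]
D1: mem[0x08..0x0d] <- [b2 12 a8 30 99 d5]
D2: mem[0x1c..0x21] <- [30 99 d5 12 a8 30]
query mem[0x1f]=0x12, mem[0x21]=0x30, mem[0x0b]=0x30, mem[0x1d]=0x99

MEM[0x1f,0x21,0x0b,0x1d] = 12 30 30 99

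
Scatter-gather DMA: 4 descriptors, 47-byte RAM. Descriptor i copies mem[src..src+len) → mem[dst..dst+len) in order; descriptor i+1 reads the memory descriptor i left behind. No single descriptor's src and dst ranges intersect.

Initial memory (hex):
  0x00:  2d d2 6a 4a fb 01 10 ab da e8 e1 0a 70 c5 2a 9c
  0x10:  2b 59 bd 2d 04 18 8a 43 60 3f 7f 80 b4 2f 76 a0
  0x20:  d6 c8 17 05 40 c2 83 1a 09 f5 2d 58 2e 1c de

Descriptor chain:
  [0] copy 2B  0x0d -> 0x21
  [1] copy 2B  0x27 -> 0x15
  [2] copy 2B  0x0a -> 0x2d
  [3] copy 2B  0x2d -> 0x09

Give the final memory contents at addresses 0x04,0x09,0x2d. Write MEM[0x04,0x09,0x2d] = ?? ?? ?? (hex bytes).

MEM[0x04,0x09,0x2d] = fb e1 e1

#0 dst[0x21+2] := {0xc5,0x2a}
#1 dst[0x15+2] := {0x1a,0x09}
#2 dst[0x2d+2] := {0xe1,0x0a}
#3 dst[0x09+2] := {0xe1,0x0a}
query mem[0x04]=0xfb, mem[0x09]=0xe1, mem[0x2d]=0xe1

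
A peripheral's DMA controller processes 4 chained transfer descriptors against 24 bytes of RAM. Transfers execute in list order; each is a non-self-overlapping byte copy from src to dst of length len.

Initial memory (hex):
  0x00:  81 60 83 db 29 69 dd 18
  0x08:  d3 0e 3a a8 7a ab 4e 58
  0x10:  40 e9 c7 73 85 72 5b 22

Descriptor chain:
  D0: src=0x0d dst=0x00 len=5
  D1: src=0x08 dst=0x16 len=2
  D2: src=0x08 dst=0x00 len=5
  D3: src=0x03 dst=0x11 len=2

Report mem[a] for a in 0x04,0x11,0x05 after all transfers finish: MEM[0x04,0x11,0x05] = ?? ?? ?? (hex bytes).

MEM[0x04,0x11,0x05] = 7a a8 69

D0: mem[0x00..0x04] <- [ab 4e 58 40 e9]
D1: mem[0x16..0x17] <- [d3 0e]
D2: mem[0x00..0x04] <- [d3 0e 3a a8 7a]
D3: mem[0x11..0x12] <- [a8 7a]
query mem[0x04]=0x7a, mem[0x11]=0xa8, mem[0x05]=0x69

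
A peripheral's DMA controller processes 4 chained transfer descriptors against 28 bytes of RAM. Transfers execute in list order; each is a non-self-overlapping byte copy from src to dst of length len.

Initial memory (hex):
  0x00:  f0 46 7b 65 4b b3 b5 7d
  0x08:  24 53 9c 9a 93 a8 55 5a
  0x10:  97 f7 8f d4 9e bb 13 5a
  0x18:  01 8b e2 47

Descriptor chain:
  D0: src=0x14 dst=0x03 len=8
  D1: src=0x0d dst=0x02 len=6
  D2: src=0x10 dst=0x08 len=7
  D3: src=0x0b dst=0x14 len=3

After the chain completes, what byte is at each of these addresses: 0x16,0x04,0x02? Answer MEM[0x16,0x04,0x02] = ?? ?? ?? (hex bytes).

D0: mem[0x03..0x0a] <- [9e bb 13 5a 01 8b e2 47]
D1: mem[0x02..0x07] <- [a8 55 5a 97 f7 8f]
D2: mem[0x08..0x0e] <- [97 f7 8f d4 9e bb 13]
D3: mem[0x14..0x16] <- [d4 9e bb]
query mem[0x16]=0xbb, mem[0x04]=0x5a, mem[0x02]=0xa8

MEM[0x16,0x04,0x02] = bb 5a a8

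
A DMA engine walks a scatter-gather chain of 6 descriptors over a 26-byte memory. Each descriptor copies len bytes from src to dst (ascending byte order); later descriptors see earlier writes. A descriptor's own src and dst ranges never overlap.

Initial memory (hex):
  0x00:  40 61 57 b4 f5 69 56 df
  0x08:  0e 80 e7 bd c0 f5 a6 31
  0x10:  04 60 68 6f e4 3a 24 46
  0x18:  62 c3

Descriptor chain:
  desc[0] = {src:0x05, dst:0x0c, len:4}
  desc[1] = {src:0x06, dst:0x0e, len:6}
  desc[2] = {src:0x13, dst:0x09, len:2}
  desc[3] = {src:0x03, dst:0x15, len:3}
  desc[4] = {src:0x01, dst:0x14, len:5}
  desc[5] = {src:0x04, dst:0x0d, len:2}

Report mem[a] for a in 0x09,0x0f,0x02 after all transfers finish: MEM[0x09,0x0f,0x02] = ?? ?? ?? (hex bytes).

  after D0: wrote 4B at 0x0c = 6956df0e
  after D1: wrote 6B at 0x0e = 56df0e80e7bd
  after D2: wrote 2B at 0x09 = bde4
  after D3: wrote 3B at 0x15 = b4f569
  after D4: wrote 5B at 0x14 = 6157b4f569
  after D5: wrote 2B at 0x0d = f569
query mem[0x09]=0xbd, mem[0x0f]=0xdf, mem[0x02]=0x57

MEM[0x09,0x0f,0x02] = bd df 57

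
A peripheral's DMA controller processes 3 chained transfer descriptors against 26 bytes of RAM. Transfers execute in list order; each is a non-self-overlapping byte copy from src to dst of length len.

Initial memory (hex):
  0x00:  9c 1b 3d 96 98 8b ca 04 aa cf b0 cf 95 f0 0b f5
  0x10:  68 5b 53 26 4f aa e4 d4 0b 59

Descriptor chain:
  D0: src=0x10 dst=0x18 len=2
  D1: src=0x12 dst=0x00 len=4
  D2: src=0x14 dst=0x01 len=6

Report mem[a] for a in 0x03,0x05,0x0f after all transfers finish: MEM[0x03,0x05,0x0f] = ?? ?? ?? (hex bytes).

  after D0: wrote 2B at 0x18 = 685b
  after D1: wrote 4B at 0x00 = 53264faa
  after D2: wrote 6B at 0x01 = 4faae4d4685b
query mem[0x03]=0xe4, mem[0x05]=0x68, mem[0x0f]=0xf5

MEM[0x03,0x05,0x0f] = e4 68 f5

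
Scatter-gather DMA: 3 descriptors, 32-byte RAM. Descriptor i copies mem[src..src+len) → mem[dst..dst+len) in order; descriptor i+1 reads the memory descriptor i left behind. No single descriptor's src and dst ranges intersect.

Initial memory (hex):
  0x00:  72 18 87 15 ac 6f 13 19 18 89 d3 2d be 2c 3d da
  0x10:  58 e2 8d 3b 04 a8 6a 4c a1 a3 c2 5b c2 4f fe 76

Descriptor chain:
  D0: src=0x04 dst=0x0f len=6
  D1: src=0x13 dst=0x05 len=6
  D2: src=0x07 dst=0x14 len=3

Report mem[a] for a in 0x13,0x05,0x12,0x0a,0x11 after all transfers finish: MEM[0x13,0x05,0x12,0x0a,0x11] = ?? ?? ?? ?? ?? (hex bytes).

MEM[0x13,0x05,0x12,0x0a,0x11] = 18 18 19 a1 13

D0: mem[0x0f..0x14] <- [ac 6f 13 19 18 89]
D1: mem[0x05..0x0a] <- [18 89 a8 6a 4c a1]
D2: mem[0x14..0x16] <- [a8 6a 4c]
query mem[0x13]=0x18, mem[0x05]=0x18, mem[0x12]=0x19, mem[0x0a]=0xa1, mem[0x11]=0x13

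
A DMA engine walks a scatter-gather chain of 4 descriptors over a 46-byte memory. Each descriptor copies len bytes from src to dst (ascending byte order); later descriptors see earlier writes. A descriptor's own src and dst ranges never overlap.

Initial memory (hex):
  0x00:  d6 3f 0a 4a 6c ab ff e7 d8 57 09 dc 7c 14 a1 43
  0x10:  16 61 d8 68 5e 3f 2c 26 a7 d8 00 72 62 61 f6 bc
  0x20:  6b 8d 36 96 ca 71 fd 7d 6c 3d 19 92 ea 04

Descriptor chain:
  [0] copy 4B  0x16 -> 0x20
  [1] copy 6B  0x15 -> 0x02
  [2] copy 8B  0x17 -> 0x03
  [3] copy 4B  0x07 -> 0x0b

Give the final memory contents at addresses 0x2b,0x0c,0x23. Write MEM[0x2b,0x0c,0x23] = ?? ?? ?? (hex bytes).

MEM[0x2b,0x0c,0x23] = 92 62 d8

#0 dst[0x20+4] := {0x2c,0x26,0xa7,0xd8}
#1 dst[0x02+6] := {0x3f,0x2c,0x26,0xa7,0xd8,0x00}
#2 dst[0x03+8] := {0x26,0xa7,0xd8,0x00,0x72,0x62,0x61,0xf6}
#3 dst[0x0b+4] := {0x72,0x62,0x61,0xf6}
query mem[0x2b]=0x92, mem[0x0c]=0x62, mem[0x23]=0xd8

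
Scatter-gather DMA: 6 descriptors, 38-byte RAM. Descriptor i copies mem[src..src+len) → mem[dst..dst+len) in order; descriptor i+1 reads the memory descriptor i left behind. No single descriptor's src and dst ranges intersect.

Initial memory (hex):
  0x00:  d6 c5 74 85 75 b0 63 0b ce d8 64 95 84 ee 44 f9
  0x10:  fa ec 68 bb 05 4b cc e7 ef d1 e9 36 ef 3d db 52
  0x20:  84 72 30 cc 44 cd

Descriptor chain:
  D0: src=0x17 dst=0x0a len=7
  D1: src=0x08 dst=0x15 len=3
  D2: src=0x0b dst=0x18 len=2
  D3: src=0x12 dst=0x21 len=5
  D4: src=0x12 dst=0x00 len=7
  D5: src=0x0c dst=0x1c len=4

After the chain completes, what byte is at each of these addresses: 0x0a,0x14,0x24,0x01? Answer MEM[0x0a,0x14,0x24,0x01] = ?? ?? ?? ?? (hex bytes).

MEM[0x0a,0x14,0x24,0x01] = e7 05 ce bb

  after D0: wrote 7B at 0x0a = e7efd1e936ef3d
  after D1: wrote 3B at 0x15 = ced8e7
  after D2: wrote 2B at 0x18 = efd1
  after D3: wrote 5B at 0x21 = 68bb05ced8
  after D4: wrote 7B at 0x00 = 68bb05ced8e7ef
  after D5: wrote 4B at 0x1c = d1e936ef
query mem[0x0a]=0xe7, mem[0x14]=0x05, mem[0x24]=0xce, mem[0x01]=0xbb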